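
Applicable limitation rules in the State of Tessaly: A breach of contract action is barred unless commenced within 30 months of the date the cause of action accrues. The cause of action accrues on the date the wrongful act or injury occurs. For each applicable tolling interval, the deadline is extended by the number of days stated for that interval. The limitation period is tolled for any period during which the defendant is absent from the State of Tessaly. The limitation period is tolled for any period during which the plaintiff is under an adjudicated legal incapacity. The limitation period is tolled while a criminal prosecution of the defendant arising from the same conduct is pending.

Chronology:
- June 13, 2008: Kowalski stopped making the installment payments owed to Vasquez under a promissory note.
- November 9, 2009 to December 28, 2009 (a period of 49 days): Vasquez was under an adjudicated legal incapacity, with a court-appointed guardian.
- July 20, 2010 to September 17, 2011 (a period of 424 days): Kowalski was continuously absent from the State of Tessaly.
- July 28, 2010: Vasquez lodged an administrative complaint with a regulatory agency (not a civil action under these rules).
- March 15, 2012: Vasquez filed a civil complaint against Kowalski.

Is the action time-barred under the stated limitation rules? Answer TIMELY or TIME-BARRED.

The cause of action accrued on June 13, 2008, the date of the act.
The untolled deadline — 30 months after June 13, 2008 — is December 13, 2010.
Because the plaintiff's legal incapacity ran from November 9, 2009 to December 28, 2009, the deadline is extended by 49 days to January 31, 2011.
Because the defendant's absence from the jurisdiction ran from July 20, 2010 to September 17, 2011, the deadline is extended by 424 days to March 30, 2012.
None of the other events listed affects the running of the period under the stated rules.
Vasquez filed on March 15, 2012, before the March 30, 2012 deadline, so the action is timely.

TIMELY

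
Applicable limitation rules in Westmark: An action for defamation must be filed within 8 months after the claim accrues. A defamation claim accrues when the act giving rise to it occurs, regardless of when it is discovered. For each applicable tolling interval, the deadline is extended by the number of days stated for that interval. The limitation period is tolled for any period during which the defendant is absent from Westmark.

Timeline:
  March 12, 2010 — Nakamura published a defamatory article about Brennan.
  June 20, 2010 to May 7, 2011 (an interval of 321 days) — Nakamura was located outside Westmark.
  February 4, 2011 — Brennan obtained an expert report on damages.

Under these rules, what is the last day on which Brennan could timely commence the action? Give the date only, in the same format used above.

The claim accrued on March 12, 2010, the date of the act.
8 months from March 12, 2010 is November 12, 2010.
The period was tolled for 321 days by the defendant's absence from the jurisdiction (June 20, 2010 to May 7, 2011), pushing the deadline to September 29, 2011.
None of the other events listed affects the running of the period under the stated rules.

September 29, 2011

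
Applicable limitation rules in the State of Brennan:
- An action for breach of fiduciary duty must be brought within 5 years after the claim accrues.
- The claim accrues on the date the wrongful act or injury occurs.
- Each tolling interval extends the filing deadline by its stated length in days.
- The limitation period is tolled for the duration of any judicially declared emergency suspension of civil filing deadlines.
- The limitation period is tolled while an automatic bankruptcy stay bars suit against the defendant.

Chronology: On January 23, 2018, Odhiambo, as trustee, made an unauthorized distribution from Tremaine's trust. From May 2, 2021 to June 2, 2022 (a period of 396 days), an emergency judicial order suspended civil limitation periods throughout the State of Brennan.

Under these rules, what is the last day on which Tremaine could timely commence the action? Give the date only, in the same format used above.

The claim accrued on January 23, 2018, when the wrongful act occurred.
5 years from January 23, 2018 is January 23, 2023.
The emergency suspension of filing deadlines from May 2, 2021 to June 2, 2022 tolled the period for 396 days, extending the deadline to February 23, 2024.

February 23, 2024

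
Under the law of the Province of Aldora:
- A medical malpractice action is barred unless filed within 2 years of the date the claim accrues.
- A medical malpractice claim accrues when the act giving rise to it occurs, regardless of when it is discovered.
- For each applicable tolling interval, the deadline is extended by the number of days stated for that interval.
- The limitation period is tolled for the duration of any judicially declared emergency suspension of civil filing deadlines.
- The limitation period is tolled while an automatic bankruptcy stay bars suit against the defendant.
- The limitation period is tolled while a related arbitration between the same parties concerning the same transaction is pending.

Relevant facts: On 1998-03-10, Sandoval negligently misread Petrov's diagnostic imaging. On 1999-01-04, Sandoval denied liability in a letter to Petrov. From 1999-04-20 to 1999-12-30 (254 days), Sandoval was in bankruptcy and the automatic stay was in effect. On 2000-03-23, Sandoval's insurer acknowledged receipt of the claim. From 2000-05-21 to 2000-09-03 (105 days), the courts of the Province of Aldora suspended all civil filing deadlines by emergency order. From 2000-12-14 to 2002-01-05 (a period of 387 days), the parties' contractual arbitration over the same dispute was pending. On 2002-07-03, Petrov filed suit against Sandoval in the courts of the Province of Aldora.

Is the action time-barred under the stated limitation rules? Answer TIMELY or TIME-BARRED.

The limitation period began to run on 1998-03-10.
2 years from 1998-03-10 is 2000-03-10.
The automatic bankruptcy stay from 1999-04-20 to 1999-12-30 tolled the period for 254 days, extending the deadline to 2000-11-19.
The period was tolled for 105 days by the emergency suspension of filing deadlines (2000-05-21 to 2000-09-03), pushing the deadline to 2001-03-04.
Because the pending related arbitration ran from 2000-12-14 to 2002-01-05, the deadline is extended by 387 days to 2002-03-26.
The other events in the timeline have no effect on the limitation period under the stated rules.
Petrov filed on 2002-07-03, after the 2002-03-26 deadline, so the action is time-barred.

TIME-BARRED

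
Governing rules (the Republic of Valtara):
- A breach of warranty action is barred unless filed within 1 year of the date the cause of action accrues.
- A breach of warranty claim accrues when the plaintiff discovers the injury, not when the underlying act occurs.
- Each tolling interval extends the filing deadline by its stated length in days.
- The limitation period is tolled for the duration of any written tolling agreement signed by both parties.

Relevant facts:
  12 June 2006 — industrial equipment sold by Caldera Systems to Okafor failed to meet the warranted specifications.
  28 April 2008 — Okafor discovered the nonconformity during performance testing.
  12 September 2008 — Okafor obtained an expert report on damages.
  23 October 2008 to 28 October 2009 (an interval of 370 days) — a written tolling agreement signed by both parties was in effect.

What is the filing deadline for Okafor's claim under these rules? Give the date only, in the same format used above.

Under the discovery rule, the claim accrued on 28 April 2008, when Okafor discovered the injury — not on the 12 June 2006 date of the underlying act.
1 year from 28 April 2008 is 28 April 2009.
The written tolling agreement from 23 October 2008 to 28 October 2009 tolled the period for 370 days, extending the deadline to 3 May 2010.
None of the other events listed affects the running of the period under the stated rules.

3 May 2010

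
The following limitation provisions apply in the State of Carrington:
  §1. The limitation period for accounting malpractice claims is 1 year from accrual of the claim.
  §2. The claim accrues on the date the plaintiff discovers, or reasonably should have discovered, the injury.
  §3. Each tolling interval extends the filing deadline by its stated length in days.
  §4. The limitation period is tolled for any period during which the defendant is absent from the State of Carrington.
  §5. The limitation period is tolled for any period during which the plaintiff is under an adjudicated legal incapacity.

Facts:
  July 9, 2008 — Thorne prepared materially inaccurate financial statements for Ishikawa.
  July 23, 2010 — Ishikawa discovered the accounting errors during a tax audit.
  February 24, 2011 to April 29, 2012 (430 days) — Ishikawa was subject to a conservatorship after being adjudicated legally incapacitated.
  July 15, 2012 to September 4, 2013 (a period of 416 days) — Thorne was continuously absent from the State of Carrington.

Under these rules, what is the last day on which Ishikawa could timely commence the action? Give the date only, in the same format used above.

Under the discovery rule, the claim accrued on July 23, 2010, when Ishikawa discovered the injury — not on the July 9, 2008 date of the underlying act.
Adding the 1 year base period to July 23, 2010 gives a deadline of July 23, 2011, before any tolling.
Because the plaintiff's legal incapacity ran from February 24, 2011 to April 29, 2012, the deadline is extended by 430 days to September 25, 2012.
The defendant's absence from the jurisdiction from July 15, 2012 to September 4, 2013 tolled the period for 416 days, extending the deadline to November 15, 2013.

November 15, 2013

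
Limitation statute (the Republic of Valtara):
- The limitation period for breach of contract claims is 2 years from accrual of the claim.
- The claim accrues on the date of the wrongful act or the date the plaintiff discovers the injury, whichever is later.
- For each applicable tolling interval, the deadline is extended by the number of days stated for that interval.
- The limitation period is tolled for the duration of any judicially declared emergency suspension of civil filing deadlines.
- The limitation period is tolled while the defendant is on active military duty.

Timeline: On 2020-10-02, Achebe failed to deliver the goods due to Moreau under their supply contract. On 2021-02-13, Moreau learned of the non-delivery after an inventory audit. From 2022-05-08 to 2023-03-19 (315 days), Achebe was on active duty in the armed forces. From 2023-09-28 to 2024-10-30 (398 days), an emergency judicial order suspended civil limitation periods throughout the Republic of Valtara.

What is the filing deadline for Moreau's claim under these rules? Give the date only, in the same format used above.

2025-01-26

The claim accrued on 2021-02-13 — the later of the 2020-10-02 act and the 2021-02-13 discovery.
The untolled deadline — 2 years after 2021-02-13 — is 2023-02-13.
Because the defendant's active military service ran from 2022-05-08 to 2023-03-19, the deadline is extended by 315 days to 2023-12-25.
Because the emergency suspension of filing deadlines ran from 2023-09-28 to 2024-10-30, the deadline is extended by 398 days to 2025-01-26.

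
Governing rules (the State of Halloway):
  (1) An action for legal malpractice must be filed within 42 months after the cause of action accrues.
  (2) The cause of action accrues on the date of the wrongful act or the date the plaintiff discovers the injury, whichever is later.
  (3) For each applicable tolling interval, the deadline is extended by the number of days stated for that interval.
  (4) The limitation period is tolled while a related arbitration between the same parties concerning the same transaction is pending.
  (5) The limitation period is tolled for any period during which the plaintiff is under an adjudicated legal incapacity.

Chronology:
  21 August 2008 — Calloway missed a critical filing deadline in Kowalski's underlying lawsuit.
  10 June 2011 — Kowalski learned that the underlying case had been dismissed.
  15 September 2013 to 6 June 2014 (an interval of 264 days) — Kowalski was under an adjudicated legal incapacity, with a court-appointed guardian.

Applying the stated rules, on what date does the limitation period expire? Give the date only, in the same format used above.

The claim accrued on 10 June 2011 — the later of the 21 August 2008 act and the 10 June 2011 discovery.
The untolled deadline — 42 months after 10 June 2011 — is 10 December 2014.
The plaintiff's legal incapacity from 15 September 2013 to 6 June 2014 tolled the period for 264 days, extending the deadline to 31 August 2015.

31 August 2015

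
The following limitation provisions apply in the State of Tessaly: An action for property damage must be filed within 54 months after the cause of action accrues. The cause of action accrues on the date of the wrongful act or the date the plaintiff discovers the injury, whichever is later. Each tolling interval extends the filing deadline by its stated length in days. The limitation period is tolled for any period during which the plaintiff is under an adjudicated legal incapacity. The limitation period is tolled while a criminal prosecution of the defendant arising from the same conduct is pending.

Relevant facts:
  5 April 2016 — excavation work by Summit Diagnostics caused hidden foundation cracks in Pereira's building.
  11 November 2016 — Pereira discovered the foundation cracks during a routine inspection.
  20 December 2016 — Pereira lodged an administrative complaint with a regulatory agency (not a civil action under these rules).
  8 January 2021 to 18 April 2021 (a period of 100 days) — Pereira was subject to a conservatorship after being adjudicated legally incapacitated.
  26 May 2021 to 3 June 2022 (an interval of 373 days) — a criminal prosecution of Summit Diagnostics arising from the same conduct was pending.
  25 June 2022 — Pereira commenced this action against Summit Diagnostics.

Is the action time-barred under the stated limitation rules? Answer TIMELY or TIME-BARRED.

TIMELY

Taking the later of the act (5 April 2016) and discovery (11 November 2016), the claim accrued on 11 November 2016.
The untolled deadline — 54 months after 11 November 2016 — is 11 May 2021.
The plaintiff's legal incapacity from 8 January 2021 to 18 April 2021 tolled the period for 100 days, extending the deadline to 19 August 2021.
Because the pending criminal prosecution ran from 26 May 2021 to 3 June 2022, the deadline is extended by 373 days to 27 August 2022.
Nothing else in the chronology tolls or restarts the period.
Pereira filed on 25 June 2022, before the 27 August 2022 deadline, so the action is timely.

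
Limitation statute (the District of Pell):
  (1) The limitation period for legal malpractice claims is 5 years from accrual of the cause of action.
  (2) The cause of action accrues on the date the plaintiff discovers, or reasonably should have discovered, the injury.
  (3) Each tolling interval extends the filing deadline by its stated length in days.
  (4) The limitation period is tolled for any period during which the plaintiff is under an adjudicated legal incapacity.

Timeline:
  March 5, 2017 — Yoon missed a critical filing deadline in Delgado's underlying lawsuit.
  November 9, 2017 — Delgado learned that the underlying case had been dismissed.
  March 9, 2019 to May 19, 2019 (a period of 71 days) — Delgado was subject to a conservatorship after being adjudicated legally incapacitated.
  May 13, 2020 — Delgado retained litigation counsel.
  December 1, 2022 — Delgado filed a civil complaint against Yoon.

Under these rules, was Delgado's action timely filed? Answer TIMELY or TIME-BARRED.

Under the discovery rule, the claim accrued on November 9, 2017, when Delgado discovered the injury — not on the March 5, 2017 date of the underlying act.
Adding the 5 years base period to November 9, 2017 gives a deadline of November 9, 2022, before any tolling.
Because the plaintiff's legal incapacity ran from March 9, 2019 to May 19, 2019, the deadline is extended by 71 days to January 19, 2023.
The other events in the timeline have no effect on the limitation period under the stated rules.
Filing on December 1, 2022 beat the January 19, 2023 deadline — the action is timely.

TIMELY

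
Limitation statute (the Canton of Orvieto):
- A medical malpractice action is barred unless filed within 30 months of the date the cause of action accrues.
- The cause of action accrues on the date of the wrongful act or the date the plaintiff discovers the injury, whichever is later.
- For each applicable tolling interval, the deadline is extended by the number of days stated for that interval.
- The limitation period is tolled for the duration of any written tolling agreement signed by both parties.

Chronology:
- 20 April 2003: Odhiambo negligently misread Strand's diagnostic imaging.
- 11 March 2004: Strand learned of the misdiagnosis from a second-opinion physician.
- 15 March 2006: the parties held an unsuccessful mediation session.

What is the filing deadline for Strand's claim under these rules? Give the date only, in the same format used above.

11 September 2006

Because discovery on 11 March 2004 post-dates the 20 April 2003 act, accrual under the later-of rule falls on 11 March 2004.
30 months from 11 March 2004 is 11 September 2006.
None of the other events listed affects the running of the period under the stated rules.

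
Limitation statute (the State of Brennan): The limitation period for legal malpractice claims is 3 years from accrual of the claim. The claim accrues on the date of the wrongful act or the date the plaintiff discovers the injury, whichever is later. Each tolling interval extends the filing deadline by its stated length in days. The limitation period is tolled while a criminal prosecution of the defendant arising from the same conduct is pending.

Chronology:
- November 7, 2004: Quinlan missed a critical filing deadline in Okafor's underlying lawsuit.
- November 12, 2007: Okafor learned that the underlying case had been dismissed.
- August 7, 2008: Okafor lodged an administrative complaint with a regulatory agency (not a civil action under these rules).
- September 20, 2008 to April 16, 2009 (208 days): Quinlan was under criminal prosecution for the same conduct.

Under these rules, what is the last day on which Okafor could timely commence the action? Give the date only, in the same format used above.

June 8, 2011

Taking the later of the act (November 7, 2004) and discovery (November 12, 2007), the claim accrued on November 12, 2007.
The untolled deadline — 3 years after November 12, 2007 — is November 12, 2010.
The period was tolled for 208 days by the pending criminal prosecution (September 20, 2008 to April 16, 2009), pushing the deadline to June 8, 2011.
None of the other events listed affects the running of the period under the stated rules.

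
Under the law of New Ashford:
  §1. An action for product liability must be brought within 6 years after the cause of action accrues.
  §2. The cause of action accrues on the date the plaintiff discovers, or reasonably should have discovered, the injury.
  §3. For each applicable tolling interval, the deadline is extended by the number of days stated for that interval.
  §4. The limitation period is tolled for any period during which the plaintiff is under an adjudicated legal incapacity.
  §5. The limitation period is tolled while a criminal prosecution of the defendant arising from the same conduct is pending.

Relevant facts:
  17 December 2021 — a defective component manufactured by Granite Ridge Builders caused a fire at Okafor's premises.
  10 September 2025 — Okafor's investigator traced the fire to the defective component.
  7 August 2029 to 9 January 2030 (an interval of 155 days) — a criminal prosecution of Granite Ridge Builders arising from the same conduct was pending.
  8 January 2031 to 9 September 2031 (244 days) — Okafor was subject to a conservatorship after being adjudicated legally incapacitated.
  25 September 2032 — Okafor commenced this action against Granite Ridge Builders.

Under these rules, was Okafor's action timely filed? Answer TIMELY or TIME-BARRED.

TIMELY

Accrual is tied to discovery, so the period began on 10 September 2025 rather than on 17 December 2021 when the act occurred.
Adding the 6 years base period to 10 September 2025 gives a deadline of 10 September 2031, before any tolling.
The period was tolled for 155 days by the pending criminal prosecution (7 August 2029 to 9 January 2030), pushing the deadline to 12 February 2032.
The period was tolled for 244 days by the plaintiff's legal incapacity (8 January 2031 to 9 September 2031), pushing the deadline to 13 October 2032.
Okafor filed on 25 September 2032, before the 13 October 2032 deadline, so the action is timely.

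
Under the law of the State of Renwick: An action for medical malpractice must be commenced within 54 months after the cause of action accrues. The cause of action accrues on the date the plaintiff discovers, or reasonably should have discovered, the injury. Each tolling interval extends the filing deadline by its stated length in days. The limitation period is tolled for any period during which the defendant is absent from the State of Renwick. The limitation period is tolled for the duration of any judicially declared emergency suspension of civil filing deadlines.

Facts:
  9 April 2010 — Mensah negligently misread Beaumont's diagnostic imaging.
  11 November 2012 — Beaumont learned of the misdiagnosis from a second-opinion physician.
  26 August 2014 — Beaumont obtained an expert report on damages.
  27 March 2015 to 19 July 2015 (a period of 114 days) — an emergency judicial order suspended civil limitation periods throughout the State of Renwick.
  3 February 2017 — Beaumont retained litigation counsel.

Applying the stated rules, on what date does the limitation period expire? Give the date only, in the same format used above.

Under the discovery rule, the claim accrued on 11 November 2012, when Beaumont discovered the injury — not on the 9 April 2010 date of the underlying act.
The untolled deadline — 54 months after 11 November 2012 — is 11 May 2017.
The emergency suspension of filing deadlines from 27 March 2015 to 19 July 2015 tolled the period for 114 days, extending the deadline to 2 September 2017.
The other events in the timeline have no effect on the limitation period under the stated rules.

2 September 2017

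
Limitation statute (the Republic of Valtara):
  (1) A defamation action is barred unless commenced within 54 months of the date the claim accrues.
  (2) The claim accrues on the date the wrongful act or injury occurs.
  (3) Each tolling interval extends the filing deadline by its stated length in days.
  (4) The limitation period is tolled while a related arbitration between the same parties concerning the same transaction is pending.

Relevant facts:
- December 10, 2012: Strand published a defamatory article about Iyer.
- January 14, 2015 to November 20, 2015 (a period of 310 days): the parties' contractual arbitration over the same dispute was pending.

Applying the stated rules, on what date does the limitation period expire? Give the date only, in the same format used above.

April 16, 2018

The limitation period began to run on December 10, 2012.
54 months from December 10, 2012 is June 10, 2017.
The period was tolled for 310 days by the pending related arbitration (January 14, 2015 to November 20, 2015), pushing the deadline to April 16, 2018.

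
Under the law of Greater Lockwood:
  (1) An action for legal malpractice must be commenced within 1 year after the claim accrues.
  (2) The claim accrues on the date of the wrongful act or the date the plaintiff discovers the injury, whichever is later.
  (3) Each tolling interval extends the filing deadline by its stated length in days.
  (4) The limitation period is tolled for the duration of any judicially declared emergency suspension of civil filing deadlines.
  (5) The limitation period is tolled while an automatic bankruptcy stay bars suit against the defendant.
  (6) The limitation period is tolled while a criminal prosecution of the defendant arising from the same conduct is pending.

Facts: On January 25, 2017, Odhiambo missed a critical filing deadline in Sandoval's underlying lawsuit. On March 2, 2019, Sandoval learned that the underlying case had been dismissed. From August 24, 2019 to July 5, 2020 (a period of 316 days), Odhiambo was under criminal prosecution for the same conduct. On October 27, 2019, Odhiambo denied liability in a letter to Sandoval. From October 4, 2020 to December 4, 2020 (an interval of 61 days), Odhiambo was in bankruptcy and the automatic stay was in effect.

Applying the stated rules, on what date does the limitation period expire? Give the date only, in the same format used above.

Taking the later of the act (January 25, 2017) and discovery (March 2, 2019), the claim accrued on March 2, 2019.
Adding the 1 year base period to March 2, 2019 gives a deadline of March 2, 2020, before any tolling.
The period was tolled for 316 days by the pending criminal prosecution (August 24, 2019 to July 5, 2020), pushing the deadline to January 12, 2021.
Because the automatic bankruptcy stay ran from October 4, 2020 to December 4, 2020, the deadline is extended by 61 days to March 14, 2021.
The other events in the timeline have no effect on the limitation period under the stated rules.

March 14, 2021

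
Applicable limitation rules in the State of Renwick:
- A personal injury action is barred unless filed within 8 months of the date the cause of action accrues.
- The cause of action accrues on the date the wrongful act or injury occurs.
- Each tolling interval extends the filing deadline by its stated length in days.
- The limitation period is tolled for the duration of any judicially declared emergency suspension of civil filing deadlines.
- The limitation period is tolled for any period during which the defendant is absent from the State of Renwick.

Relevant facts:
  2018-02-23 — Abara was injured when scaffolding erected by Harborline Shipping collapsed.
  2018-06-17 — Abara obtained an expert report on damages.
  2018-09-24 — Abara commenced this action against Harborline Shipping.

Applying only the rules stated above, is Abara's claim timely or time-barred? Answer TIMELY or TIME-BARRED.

TIMELY

The limitation period began to run on 2018-02-23.
The untolled deadline — 8 months after 2018-02-23 — is 2018-10-23.
The other events in the timeline have no effect on the limitation period under the stated rules.
Abara filed on 2018-09-24, before the 2018-10-23 deadline, so the action is timely.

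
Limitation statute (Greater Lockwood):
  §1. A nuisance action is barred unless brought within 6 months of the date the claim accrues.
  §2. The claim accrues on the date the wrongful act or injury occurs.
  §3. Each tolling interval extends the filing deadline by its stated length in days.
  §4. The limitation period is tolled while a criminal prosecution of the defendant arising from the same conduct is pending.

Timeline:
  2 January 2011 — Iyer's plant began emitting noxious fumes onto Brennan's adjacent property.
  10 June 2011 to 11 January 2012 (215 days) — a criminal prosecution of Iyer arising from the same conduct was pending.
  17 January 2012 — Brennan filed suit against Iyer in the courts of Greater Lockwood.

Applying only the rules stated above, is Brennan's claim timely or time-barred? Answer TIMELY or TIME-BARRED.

TIMELY

The claim accrued on 2 January 2011, the date of the act.
6 months from 2 January 2011 is 2 July 2011.
Because the pending criminal prosecution ran from 10 June 2011 to 11 January 2012, the deadline is extended by 215 days to 2 February 2012.
Brennan filed on 17 January 2012, before the 2 February 2012 deadline, so the action is timely.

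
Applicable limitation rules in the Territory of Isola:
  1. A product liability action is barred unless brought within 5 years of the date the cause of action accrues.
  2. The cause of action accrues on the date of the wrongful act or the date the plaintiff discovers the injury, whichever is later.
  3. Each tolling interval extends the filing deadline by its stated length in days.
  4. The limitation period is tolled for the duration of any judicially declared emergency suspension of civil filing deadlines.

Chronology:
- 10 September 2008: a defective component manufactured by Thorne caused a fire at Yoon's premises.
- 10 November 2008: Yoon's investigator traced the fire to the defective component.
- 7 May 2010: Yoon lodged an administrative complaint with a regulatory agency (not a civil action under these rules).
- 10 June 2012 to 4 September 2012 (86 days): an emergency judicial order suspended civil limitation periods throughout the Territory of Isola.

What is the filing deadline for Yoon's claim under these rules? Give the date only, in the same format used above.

4 February 2014

Because discovery on 10 November 2008 post-dates the 10 September 2008 act, accrual under the later-of rule falls on 10 November 2008.
5 years from 10 November 2008 is 10 November 2013.
The period was tolled for 86 days by the emergency suspension of filing deadlines (10 June 2012 to 4 September 2012), pushing the deadline to 4 February 2014.
None of the other events listed affects the running of the period under the stated rules.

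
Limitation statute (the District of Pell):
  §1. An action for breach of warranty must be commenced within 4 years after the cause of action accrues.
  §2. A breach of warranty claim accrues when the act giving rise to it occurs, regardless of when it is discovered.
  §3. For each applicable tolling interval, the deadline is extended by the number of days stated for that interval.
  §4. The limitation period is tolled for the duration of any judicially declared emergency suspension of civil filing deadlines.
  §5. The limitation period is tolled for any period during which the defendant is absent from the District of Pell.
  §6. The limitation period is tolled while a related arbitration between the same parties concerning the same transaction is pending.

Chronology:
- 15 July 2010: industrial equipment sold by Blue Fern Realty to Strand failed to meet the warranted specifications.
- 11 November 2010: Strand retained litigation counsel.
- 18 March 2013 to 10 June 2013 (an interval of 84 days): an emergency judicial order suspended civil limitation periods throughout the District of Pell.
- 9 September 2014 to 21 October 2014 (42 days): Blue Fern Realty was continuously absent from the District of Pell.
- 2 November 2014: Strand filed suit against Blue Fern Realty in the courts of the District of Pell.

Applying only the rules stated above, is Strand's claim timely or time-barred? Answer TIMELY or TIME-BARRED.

The limitation period began to run on 15 July 2010.
The untolled deadline — 4 years after 15 July 2010 — is 15 July 2014.
Because the emergency suspension of filing deadlines ran from 18 March 2013 to 10 June 2013, the deadline is extended by 84 days to 7 October 2014.
Because the defendant's absence from the jurisdiction ran from 9 September 2014 to 21 October 2014, the deadline is extended by 42 days to 18 November 2014.
None of the other events listed affects the running of the period under the stated rules.
Strand filed on 2 November 2014, before the 18 November 2014 deadline, so the action is timely.

TIMELY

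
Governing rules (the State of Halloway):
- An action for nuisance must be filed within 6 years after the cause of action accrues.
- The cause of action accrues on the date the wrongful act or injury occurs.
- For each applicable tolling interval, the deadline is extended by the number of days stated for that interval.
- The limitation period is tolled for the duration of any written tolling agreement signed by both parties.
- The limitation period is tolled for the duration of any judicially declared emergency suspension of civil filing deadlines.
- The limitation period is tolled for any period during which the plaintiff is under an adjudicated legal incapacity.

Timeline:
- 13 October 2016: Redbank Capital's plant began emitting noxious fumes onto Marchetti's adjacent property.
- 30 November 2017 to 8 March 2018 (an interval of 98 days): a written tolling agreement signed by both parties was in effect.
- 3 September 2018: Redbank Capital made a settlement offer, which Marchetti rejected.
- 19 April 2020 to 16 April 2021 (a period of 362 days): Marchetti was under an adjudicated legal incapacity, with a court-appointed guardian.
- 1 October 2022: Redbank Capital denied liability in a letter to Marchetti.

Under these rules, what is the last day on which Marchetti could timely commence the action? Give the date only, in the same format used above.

16 January 2024

The cause of action accrued on 13 October 2016, the date of the act.
Adding the 6 years base period to 13 October 2016 gives a deadline of 13 October 2022, before any tolling.
The period was tolled for 98 days by the written tolling agreement (30 November 2017 to 8 March 2018), pushing the deadline to 19 January 2023.
The plaintiff's legal incapacity from 19 April 2020 to 16 April 2021 tolled the period for 362 days, extending the deadline to 16 January 2024.
None of the other events listed affects the running of the period under the stated rules.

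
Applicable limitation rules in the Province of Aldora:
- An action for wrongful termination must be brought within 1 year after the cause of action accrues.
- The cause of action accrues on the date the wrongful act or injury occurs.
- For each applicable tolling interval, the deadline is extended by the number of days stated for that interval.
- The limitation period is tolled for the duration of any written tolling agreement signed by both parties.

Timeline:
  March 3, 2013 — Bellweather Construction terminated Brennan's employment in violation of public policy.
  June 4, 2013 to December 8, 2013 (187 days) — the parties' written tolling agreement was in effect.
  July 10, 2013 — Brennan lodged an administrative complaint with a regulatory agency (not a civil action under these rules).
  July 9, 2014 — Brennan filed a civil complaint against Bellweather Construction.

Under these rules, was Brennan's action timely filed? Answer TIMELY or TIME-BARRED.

The claim accrued on March 3, 2013, when the wrongful act occurred.
1 year from March 3, 2013 is March 3, 2014.
The period was tolled for 187 days by the written tolling agreement (June 4, 2013 to December 8, 2013), pushing the deadline to September 6, 2014.
The other events in the timeline have no effect on the limitation period under the stated rules.
Brennan filed on July 9, 2014, before the September 6, 2014 deadline, so the action is timely.

TIMELY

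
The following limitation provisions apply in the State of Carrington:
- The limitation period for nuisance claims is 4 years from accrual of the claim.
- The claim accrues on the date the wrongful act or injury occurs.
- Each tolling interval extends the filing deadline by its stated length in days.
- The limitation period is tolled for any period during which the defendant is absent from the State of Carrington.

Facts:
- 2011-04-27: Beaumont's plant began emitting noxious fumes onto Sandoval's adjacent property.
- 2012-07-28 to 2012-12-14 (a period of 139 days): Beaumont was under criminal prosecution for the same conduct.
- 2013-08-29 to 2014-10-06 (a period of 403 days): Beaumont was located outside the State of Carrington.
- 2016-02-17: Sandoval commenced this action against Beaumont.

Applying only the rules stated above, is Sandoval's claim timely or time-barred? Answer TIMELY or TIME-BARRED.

The claim accrued on 2011-04-27, the date of the act.
Adding the 4 years base period to 2011-04-27 gives a deadline of 2015-04-27, before any tolling.
The period was tolled for 403 days by the defendant's absence from the jurisdiction (2013-08-29 to 2014-10-06), pushing the deadline to 2016-06-03.
No stated provision tolls the period for a criminal prosecution, so the interval from 2012-07-28 to 2012-12-14 has no effect on the deadline.
Sandoval filed on 2016-02-17, before the 2016-06-03 deadline, so the action is timely.

TIMELY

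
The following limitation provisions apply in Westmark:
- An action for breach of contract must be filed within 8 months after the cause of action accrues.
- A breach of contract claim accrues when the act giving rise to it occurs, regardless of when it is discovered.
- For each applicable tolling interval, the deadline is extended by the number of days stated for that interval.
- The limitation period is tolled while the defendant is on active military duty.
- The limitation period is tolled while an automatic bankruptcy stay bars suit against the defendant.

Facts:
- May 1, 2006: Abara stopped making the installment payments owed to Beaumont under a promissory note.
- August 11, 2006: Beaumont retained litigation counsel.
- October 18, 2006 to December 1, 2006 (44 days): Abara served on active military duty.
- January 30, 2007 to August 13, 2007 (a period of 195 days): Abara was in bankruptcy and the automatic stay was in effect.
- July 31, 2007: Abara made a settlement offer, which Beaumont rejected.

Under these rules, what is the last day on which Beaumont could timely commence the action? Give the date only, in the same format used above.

The claim accrued on May 1, 2006, when the wrongful act occurred.
Adding the 8 months base period to May 1, 2006 gives a deadline of January 1, 2007, before any tolling.
The defendant's active military service from October 18, 2006 to December 1, 2006 tolled the period for 44 days, extending the deadline to February 14, 2007.
Because the automatic bankruptcy stay ran from January 30, 2007 to August 13, 2007, the deadline is extended by 195 days to August 28, 2007.
Nothing else in the chronology tolls or restarts the period.

August 28, 2007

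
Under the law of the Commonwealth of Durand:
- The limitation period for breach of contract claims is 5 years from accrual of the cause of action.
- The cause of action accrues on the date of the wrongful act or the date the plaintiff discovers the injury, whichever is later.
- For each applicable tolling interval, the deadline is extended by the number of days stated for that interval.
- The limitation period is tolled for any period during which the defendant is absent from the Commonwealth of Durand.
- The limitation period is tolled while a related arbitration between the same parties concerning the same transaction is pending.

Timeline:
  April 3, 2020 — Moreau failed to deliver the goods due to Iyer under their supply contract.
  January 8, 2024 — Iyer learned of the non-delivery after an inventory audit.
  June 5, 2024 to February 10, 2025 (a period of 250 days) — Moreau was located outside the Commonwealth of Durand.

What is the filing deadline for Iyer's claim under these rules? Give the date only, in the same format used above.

Because discovery on January 8, 2024 post-dates the April 3, 2020 act, accrual under the later-of rule falls on January 8, 2024.
The untolled deadline — 5 years after January 8, 2024 — is January 8, 2029.
The period was tolled for 250 days by the defendant's absence from the jurisdiction (June 5, 2024 to February 10, 2025), pushing the deadline to September 15, 2029.

September 15, 2029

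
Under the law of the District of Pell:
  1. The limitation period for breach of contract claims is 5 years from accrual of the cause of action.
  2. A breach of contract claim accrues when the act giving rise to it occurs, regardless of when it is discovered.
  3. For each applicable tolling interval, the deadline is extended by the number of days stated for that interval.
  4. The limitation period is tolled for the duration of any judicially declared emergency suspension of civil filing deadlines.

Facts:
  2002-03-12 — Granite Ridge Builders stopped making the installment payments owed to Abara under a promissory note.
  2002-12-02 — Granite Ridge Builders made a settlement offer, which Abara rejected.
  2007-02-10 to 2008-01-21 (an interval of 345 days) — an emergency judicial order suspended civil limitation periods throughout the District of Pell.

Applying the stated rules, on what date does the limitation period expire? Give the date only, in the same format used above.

The claim accrued on 2002-03-12, when the wrongful act occurred.
5 years from 2002-03-12 is 2007-03-12.
The period was tolled for 345 days by the emergency suspension of filing deadlines (2007-02-10 to 2008-01-21), pushing the deadline to 2008-02-20.
Nothing else in the chronology tolls or restarts the period.

2008-02-20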